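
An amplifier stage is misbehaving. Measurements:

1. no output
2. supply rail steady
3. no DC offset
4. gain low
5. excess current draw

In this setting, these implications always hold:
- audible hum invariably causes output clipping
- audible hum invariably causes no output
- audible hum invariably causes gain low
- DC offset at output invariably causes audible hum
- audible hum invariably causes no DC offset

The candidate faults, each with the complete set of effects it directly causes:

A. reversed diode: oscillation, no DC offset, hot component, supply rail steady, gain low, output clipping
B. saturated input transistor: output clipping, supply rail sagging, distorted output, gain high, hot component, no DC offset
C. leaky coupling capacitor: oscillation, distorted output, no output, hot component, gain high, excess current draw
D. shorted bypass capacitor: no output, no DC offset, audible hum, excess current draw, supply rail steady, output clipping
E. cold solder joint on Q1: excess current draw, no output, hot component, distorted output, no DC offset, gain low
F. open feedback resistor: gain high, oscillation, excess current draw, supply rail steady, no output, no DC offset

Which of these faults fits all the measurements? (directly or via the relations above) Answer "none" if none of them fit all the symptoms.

Per-candidate check:
(A) reversed diode — does not account for no output, excess current draw
(B) saturated input transistor — fails on no output, supply rail steady, gain low, excess current draw (predicts supply rail sagging, not supply rail steady; predicts gain high, not gain low)
(C) leaky coupling capacitor — no output +; supply rail steady -; no DC offset -; gain low -; excess current draw +
(D) shorted bypass capacitor — accounts for every observation (gain low through audible hum → gain low)
(E) cold solder joint on Q1 — does not account for supply rail steady
(F) open feedback resistor — no output +; supply rail steady +; no DC offset +; gain low -; excess current draw +
(D) is the only candidate with no mismatches.

D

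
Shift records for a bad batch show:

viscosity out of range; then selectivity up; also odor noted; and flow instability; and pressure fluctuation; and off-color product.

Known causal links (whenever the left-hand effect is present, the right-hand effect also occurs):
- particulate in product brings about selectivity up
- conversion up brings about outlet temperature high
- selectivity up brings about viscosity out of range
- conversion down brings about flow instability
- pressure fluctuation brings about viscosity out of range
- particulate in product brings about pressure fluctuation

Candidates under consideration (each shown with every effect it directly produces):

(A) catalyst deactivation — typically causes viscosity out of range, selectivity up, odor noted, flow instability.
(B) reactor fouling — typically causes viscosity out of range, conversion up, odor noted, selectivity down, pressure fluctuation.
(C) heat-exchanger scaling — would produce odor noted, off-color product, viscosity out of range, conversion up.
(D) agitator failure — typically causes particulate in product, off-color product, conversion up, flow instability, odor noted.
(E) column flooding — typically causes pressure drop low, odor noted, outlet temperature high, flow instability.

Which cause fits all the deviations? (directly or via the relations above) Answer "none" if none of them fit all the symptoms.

Testing each hypothesis:
(A) catalyst deactivation — viscosity out of range yes; selectivity up yes; odor noted yes; flow instability yes; pressure fluctuation NO; off-color product NO
(B) reactor fouling — viscosity out of range yes; selectivity up NO; odor noted yes; flow instability NO; pressure fluctuation yes; off-color product NO
(C) heat-exchanger scaling — does not account for selectivity up, flow instability, pressure fluctuation
(D) agitator failure — viscosity out of range yes (via particulate in product → pressure fluctuation → viscosity out of range); selectivity up yes (via particulate in product → selectivity up); odor noted yes; flow instability yes; pressure fluctuation yes (via particulate in product → pressure fluctuation); off-color product yes
(E) column flooding — does not account for viscosity out of range, selectivity up, pressure fluctuation, off-color product
(D) is the only candidate with no mismatches.

D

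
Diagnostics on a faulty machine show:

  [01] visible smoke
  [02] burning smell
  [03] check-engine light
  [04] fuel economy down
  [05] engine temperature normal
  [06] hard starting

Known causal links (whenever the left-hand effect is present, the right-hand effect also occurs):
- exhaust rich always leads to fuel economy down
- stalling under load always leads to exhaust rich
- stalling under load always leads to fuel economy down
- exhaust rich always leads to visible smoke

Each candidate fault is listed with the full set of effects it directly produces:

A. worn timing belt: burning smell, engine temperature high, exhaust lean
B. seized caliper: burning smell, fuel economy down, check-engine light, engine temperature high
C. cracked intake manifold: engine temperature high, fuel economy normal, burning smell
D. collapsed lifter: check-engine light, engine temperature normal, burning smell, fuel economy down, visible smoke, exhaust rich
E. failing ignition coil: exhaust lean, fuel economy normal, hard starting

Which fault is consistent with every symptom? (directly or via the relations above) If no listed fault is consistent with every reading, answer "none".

For each candidate, compare predicted effects to what was observed:
(A) worn timing belt — visible smoke ✗; burning smell ✓; check-engine light ✗; fuel economy down ✗; engine temperature normal ✗; hard starting ✗
(B) seized caliper — fails on visible smoke, engine temperature normal, hard starting (predicts engine temperature high, not engine temperature normal)
(C) cracked intake manifold — fails on visible smoke, check-engine light, fuel economy down, engine temperature normal, hard starting (predicts fuel economy normal, not fuel economy down; predicts engine temperature high, not engine temperature normal)
(D) collapsed lifter — does not account for hard starting
(E) failing ignition coil — visible smoke ✗; burning smell ✗; check-engine light ✗; fuel economy down ✗; engine temperature normal ✗; hard starting ✓
None of the listed candidates fits everything.

none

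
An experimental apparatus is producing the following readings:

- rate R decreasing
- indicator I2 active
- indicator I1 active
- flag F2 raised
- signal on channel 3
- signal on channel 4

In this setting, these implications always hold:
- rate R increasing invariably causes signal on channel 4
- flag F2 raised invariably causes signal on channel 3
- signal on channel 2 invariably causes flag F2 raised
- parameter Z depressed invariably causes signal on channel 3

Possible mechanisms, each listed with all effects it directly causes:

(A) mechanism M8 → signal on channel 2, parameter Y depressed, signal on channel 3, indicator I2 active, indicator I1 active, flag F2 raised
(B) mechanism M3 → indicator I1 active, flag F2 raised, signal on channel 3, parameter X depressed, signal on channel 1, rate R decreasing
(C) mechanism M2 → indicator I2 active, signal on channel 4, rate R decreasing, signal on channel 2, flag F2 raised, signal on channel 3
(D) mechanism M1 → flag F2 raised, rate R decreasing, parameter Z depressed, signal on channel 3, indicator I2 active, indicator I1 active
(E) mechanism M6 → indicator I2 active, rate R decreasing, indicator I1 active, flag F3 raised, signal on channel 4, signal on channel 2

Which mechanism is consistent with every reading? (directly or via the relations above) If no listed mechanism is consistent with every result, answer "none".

Testing each hypothesis:
(A) mechanism M8 — rate R decreasing miss; indicator I2 active match; indicator I1 active match; flag F2 raised match; signal on channel 3 match; signal on channel 4 miss
(B) mechanism M3 — rate R decreasing match; indicator I2 active miss; indicator I1 active match; flag F2 raised match; signal on channel 3 match; signal on channel 4 miss
(C) mechanism M2 — does not account for indicator I1 active
(D) mechanism M1 — does not account for signal on channel 4
(E) mechanism M6 — rate R decreasing match; indicator I2 active match; indicator I1 active match; flag F2 raised match (via signal on channel 2 → flag F2 raised); signal on channel 3 match (via signal on channel 2 → flag F2 raised → signal on channel 3); signal on channel 4 match
(E) alone accounts for all the evidence.

E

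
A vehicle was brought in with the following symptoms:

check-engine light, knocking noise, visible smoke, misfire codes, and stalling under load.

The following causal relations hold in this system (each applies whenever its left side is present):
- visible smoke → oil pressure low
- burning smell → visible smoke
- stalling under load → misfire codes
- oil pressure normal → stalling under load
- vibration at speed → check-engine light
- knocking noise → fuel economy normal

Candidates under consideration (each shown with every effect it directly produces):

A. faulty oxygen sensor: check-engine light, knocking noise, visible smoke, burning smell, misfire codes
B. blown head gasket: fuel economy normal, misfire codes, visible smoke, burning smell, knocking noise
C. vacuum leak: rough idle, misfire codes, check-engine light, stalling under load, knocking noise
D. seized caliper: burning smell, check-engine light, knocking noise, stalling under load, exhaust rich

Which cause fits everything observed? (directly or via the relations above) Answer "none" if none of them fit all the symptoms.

Checking each candidate against the observations:
(A) faulty oxygen sensor — check-engine light yes; knocking noise yes; visible smoke yes; misfire codes yes; stalling under load NO
(B) blown head gasket — check-engine light NO; knocking noise yes; visible smoke yes; misfire codes yes; stalling under load NO
(C) vacuum leak — check-engine light yes; knocking noise yes; visible smoke NO; misfire codes yes; stalling under load yes
(D) seized caliper — check-engine light yes; knocking noise yes; visible smoke yes (through burning smell → visible smoke); misfire codes yes (through stalling under load → misfire codes); stalling under load yes
(D) alone accounts for all the evidence.

D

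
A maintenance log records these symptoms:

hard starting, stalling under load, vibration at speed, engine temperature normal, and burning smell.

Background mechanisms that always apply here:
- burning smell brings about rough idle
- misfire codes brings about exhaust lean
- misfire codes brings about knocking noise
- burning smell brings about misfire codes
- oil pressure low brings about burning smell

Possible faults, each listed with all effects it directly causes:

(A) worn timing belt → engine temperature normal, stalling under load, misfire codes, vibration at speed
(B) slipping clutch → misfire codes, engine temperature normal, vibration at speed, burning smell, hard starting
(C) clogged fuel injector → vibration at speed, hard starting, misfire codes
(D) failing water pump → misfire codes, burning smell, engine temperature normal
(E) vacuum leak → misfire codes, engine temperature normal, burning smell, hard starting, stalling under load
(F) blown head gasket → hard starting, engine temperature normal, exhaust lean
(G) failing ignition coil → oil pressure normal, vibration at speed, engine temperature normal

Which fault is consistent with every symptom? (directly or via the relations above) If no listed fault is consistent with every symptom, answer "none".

Checking each candidate against the observations:
(A) worn timing belt — hard starting ✗; stalling under load ✓; vibration at speed ✓; engine temperature normal ✓; burning smell ✗
(B) slipping clutch — does not account for stalling under load
(C) clogged fuel injector — does not account for stalling under load, engine temperature normal, burning smell
(D) failing water pump — does not account for hard starting, stalling under load, vibration at speed
(E) vacuum leak — hard starting ✓; stalling under load ✓; vibration at speed ✗; engine temperature normal ✓; burning smell ✓
(F) blown head gasket — hard starting ✓; stalling under load ✗; vibration at speed ✗; engine temperature normal ✓; burning smell ✗
(G) failing ignition coil — hard starting ✗; stalling under load ✗; vibration at speed ✓; engine temperature normal ✓; burning smell ✗
None of the listed candidates fits everything.

none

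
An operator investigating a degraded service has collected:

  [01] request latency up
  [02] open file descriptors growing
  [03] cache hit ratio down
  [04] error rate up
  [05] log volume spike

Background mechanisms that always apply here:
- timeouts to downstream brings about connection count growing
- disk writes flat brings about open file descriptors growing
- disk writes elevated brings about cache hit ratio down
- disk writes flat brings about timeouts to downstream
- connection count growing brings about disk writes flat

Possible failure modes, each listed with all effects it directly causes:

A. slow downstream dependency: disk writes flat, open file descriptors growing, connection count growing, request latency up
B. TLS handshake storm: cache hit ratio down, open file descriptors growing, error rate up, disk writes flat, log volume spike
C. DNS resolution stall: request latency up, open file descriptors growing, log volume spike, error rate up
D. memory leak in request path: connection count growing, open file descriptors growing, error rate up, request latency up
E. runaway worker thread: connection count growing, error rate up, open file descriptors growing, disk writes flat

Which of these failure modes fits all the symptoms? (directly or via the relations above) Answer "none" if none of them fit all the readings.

none

Testing each hypothesis:
(A) slow downstream dependency — request latency up +; open file descriptors growing +; cache hit ratio down -; error rate up -; log volume spike -
(B) TLS handshake storm — request latency up -; open file descriptors growing +; cache hit ratio down +; error rate up +; log volume spike +
(C) DNS resolution stall — request latency up +; open file descriptors growing +; cache hit ratio down -; error rate up +; log volume spike +
(D) memory leak in request path — request latency up +; open file descriptors growing +; cache hit ratio down -; error rate up +; log volume spike -
(E) runaway worker thread — request latency up -; open file descriptors growing +; cache hit ratio down -; error rate up +; log volume spike -
None of the listed candidates fits everything.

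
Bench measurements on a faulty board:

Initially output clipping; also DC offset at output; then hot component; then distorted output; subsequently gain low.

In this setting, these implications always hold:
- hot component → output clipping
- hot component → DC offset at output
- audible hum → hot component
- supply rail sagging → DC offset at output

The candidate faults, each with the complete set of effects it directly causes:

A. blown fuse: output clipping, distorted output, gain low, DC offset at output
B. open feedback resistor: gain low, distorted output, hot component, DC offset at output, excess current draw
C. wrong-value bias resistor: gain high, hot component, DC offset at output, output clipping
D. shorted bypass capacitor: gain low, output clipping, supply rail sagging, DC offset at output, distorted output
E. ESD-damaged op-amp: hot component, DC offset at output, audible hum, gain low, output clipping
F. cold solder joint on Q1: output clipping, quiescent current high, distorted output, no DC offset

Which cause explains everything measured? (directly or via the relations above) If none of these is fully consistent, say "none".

B

For each candidate, compare predicted effects to what was observed:
(A) blown fuse — does not account for hot component
(B) open feedback resistor — accounts for every observation (output clipping through hot component → output clipping)
(C) wrong-value bias resistor — output clipping yes; DC offset at output yes; hot component yes; distorted output NO; gain low NO
(D) shorted bypass capacitor — does not account for hot component
(E) ESD-damaged op-amp — does not account for distorted output
(F) cold solder joint on Q1 — output clipping yes; DC offset at output NO; hot component NO; distorted output yes; gain low NO
(B) is the only candidate with no mismatches.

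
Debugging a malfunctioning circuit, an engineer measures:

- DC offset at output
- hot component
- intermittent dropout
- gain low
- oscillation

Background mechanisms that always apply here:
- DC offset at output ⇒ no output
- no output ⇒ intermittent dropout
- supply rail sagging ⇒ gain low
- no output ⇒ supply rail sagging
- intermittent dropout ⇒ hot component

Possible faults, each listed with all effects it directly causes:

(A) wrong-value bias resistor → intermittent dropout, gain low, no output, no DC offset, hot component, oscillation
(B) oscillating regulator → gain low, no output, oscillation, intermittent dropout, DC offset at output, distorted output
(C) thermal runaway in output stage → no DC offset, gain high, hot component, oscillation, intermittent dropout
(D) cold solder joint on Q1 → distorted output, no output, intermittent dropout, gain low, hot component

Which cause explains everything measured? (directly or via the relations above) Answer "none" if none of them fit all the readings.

B

Checking each candidate against the observations:
(A) wrong-value bias resistor — fails on DC offset at output (predicts no DC offset, not DC offset at output)
(B) oscillating regulator — accounts for every observation (hot component by intermittent dropout → hot component)
(C) thermal runaway in output stage — DC offset at output NO; hot component yes; intermittent dropout yes; gain low NO; oscillation yes
(D) cold solder joint on Q1 — DC offset at output NO; hot component yes; intermittent dropout yes; gain low yes; oscillation NO
(B) alone accounts for all the evidence.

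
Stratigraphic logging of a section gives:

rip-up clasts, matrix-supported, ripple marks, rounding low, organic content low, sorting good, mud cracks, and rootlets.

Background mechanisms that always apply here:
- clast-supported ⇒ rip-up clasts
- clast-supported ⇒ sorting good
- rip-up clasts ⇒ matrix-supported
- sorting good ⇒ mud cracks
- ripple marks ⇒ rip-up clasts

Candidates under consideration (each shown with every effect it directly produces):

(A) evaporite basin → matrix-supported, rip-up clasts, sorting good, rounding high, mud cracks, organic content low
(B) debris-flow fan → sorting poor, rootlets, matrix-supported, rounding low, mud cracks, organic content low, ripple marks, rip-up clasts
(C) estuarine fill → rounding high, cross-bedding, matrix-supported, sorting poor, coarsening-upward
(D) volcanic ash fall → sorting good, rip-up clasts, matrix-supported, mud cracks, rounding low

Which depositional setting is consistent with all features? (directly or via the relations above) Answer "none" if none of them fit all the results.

For each candidate, compare predicted effects to what was observed:
(A) evaporite basin — fails on ripple marks, rounding low, rootlets (predicts rounding high, not rounding low)
(B) debris-flow fan — fails on sorting good (predicts sorting poor, not sorting good)
(C) estuarine fill — rip-up clasts ✗; matrix-supported ✓; ripple marks ✗; rounding low ✗; organic content low ✗; sorting good ✗; mud cracks ✗; rootlets ✗
(D) volcanic ash fall — does not account for ripple marks, organic content low, rootlets
No candidate is consistent with all observations.

none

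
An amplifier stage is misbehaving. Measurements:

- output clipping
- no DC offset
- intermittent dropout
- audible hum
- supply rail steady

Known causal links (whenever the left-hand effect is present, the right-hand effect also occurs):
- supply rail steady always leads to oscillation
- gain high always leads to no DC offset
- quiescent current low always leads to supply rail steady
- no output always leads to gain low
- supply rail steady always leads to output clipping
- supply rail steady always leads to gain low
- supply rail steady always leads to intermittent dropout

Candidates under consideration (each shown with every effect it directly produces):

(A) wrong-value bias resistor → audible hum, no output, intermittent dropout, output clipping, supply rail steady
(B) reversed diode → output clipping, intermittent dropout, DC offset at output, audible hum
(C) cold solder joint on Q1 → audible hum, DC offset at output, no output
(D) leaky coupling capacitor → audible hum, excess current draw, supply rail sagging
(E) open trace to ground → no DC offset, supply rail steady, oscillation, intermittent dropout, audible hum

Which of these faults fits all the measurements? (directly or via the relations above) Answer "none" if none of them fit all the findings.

E

For each candidate, compare predicted effects to what was observed:
(A) wrong-value bias resistor — output clipping +; no DC offset -; intermittent dropout +; audible hum +; supply rail steady +
(B) reversed diode — fails on no DC offset, supply rail steady (predicts DC offset at output, not no DC offset)
(C) cold solder joint on Q1 — fails on output clipping, no DC offset, intermittent dropout, supply rail steady (predicts DC offset at output, not no DC offset)
(D) leaky coupling capacitor — fails on output clipping, no DC offset, intermittent dropout, supply rail steady (predicts supply rail sagging, not supply rail steady)
(E) open trace to ground — output clipping + (through supply rail steady → output clipping); no DC offset +; intermittent dropout +; audible hum +; supply rail steady +
Only (E) is consistent with every observation.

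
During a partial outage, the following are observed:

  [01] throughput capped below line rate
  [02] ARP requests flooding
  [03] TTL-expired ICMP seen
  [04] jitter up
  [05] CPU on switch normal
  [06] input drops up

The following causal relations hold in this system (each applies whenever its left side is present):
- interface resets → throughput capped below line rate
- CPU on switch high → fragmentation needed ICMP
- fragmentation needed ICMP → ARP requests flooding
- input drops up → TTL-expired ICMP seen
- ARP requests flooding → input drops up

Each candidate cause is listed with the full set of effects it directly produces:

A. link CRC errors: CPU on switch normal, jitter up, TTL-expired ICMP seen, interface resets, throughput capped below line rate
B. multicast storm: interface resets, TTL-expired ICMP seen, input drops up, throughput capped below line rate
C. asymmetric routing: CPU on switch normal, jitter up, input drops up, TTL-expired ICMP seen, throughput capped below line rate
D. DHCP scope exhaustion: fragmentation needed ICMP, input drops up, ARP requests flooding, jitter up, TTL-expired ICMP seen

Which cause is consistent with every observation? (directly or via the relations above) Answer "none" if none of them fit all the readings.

Per-candidate check:
(A) link CRC errors — throughput capped below line rate ✓; ARP requests flooding ✗; TTL-expired ICMP seen ✓; jitter up ✓; CPU on switch normal ✓; input drops up ✗
(B) multicast storm — does not account for ARP requests flooding, jitter up, CPU on switch normal
(C) asymmetric routing — throughput capped below line rate ✓; ARP requests flooding ✗; TTL-expired ICMP seen ✓; jitter up ✓; CPU on switch normal ✓; input drops up ✓
(D) DHCP scope exhaustion — throughput capped below line rate ✗; ARP requests flooding ✓; TTL-expired ICMP seen ✓; jitter up ✓; CPU on switch normal ✗; input drops up ✓
None of the listed candidates fits everything.

none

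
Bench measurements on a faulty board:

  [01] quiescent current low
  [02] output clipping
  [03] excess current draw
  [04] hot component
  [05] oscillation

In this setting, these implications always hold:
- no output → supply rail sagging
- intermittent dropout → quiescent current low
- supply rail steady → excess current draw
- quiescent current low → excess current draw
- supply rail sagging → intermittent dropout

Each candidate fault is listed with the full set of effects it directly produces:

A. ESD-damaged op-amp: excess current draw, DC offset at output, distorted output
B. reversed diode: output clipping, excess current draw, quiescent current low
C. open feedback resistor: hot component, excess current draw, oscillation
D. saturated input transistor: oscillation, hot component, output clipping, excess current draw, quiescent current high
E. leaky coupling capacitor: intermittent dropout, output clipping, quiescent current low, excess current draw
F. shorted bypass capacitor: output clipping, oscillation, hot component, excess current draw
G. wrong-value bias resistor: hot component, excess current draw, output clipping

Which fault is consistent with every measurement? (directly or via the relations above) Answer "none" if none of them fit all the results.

For each candidate, compare predicted effects to what was observed:
(A) ESD-damaged op-amp — does not account for quiescent current low, output clipping, hot component, oscillation
(B) reversed diode — quiescent current low ✓; output clipping ✓; excess current draw ✓; hot component ✗; oscillation ✗
(C) open feedback resistor — quiescent current low ✗; output clipping ✗; excess current draw ✓; hot component ✓; oscillation ✓
(D) saturated input transistor — quiescent current low ✗; output clipping ✓; excess current draw ✓; hot component ✓; oscillation ✓
(E) leaky coupling capacitor — quiescent current low ✓; output clipping ✓; excess current draw ✓; hot component ✗; oscillation ✗
(F) shorted bypass capacitor — does not account for quiescent current low
(G) wrong-value bias resistor — does not account for quiescent current low, oscillation
Every candidate fails on at least one observation.

none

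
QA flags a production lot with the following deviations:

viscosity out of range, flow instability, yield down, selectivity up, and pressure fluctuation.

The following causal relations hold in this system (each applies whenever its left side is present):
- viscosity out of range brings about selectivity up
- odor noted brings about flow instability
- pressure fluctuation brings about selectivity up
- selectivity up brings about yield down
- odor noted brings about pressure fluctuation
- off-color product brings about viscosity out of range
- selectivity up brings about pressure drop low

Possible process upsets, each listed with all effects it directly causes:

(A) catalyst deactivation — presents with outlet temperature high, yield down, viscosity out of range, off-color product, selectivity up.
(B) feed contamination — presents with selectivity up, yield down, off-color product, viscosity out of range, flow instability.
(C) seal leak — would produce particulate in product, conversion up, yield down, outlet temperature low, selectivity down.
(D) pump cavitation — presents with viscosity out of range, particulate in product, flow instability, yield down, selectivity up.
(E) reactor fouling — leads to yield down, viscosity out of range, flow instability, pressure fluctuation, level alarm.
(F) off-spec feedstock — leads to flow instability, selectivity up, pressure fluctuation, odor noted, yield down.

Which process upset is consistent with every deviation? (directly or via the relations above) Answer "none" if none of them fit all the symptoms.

Per-candidate check:
(A) catalyst deactivation — does not account for flow instability, pressure fluctuation
(B) feed contamination — viscosity out of range yes; flow instability yes; yield down yes; selectivity up yes; pressure fluctuation NO
(C) seal leak — fails on viscosity out of range, flow instability, selectivity up, pressure fluctuation (predicts selectivity down, not selectivity up)
(D) pump cavitation — viscosity out of range yes; flow instability yes; yield down yes; selectivity up yes; pressure fluctuation NO
(E) reactor fouling — accounts for every observation (selectivity up by pressure fluctuation → selectivity up)
(F) off-spec feedstock — viscosity out of range NO; flow instability yes; yield down yes; selectivity up yes; pressure fluctuation yes
(E) is the only candidate with no mismatches.

E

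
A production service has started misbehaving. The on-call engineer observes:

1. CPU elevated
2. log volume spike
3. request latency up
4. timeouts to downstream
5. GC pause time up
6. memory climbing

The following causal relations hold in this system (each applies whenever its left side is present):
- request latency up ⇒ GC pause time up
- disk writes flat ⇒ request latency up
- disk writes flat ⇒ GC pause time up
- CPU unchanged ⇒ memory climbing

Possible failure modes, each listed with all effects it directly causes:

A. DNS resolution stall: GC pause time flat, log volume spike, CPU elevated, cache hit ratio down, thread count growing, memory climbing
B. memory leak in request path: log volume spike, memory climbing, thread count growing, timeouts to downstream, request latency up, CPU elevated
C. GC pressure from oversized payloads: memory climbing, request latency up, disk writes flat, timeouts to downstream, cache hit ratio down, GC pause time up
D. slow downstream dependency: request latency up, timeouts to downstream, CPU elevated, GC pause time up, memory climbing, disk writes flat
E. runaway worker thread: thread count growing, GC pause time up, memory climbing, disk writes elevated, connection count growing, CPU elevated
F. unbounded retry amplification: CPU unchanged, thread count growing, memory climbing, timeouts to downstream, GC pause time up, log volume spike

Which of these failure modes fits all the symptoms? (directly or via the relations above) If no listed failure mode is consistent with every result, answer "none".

B

Per-candidate check:
(A) DNS resolution stall — fails on request latency up, timeouts to downstream, GC pause time up (predicts GC pause time flat, not GC pause time up)
(B) memory leak in request path — accounts for every observation (GC pause time up through request latency up → GC pause time up)
(C) GC pressure from oversized payloads — CPU elevated -; log volume spike -; request latency up +; timeouts to downstream +; GC pause time up +; memory climbing +
(D) slow downstream dependency — CPU elevated +; log volume spike -; request latency up +; timeouts to downstream +; GC pause time up +; memory climbing +
(E) runaway worker thread — CPU elevated +; log volume spike -; request latency up -; timeouts to downstream -; GC pause time up +; memory climbing +
(F) unbounded retry amplification — CPU elevated -; log volume spike +; request latency up -; timeouts to downstream +; GC pause time up +; memory climbing +
Only (B) is consistent with every observation.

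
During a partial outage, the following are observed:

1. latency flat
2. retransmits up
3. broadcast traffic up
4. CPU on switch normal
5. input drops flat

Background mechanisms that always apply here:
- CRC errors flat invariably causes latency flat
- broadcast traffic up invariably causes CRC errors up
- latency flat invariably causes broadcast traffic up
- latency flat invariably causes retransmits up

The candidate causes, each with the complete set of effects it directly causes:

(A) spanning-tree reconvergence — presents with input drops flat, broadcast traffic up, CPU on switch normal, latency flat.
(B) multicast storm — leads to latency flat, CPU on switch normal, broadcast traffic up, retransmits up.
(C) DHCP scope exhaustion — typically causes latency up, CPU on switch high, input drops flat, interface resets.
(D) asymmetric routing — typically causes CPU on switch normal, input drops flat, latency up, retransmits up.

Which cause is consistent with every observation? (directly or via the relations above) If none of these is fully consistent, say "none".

For each candidate, compare predicted effects to what was observed:
(A) spanning-tree reconvergence — accounts for every observation (retransmits up through latency flat → retransmits up)
(B) multicast storm — latency flat ✓; retransmits up ✓; broadcast traffic up ✓; CPU on switch normal ✓; input drops flat ✗
(C) DHCP scope exhaustion — latency flat ✗; retransmits up ✗; broadcast traffic up ✗; CPU on switch normal ✗; input drops flat ✓
(D) asymmetric routing — latency flat ✗; retransmits up ✓; broadcast traffic up ✗; CPU on switch normal ✓; input drops flat ✓
(A) alone accounts for all the evidence.

A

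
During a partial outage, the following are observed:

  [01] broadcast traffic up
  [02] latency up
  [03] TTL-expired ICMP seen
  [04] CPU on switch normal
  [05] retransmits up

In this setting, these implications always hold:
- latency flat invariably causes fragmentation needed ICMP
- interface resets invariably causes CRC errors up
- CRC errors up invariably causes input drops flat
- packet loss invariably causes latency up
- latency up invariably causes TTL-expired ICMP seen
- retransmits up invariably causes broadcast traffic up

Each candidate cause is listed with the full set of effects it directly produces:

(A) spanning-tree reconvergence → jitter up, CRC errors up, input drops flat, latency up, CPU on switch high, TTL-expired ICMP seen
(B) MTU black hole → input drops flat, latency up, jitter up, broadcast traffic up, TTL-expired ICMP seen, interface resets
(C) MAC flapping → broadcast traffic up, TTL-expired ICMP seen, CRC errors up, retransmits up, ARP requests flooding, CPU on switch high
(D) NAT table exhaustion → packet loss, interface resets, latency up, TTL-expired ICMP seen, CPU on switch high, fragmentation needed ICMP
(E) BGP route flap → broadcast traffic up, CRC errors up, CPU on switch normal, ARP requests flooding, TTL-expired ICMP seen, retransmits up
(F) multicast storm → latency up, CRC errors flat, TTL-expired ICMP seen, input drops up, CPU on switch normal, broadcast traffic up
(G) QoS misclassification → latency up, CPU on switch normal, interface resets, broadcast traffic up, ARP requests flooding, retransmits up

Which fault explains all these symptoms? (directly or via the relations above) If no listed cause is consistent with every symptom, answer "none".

G

Checking each candidate against the observations:
(A) spanning-tree reconvergence — fails on broadcast traffic up, CPU on switch normal, retransmits up (predicts CPU on switch high, not CPU on switch normal)
(B) MTU black hole — broadcast traffic up ✓; latency up ✓; TTL-expired ICMP seen ✓; CPU on switch normal ✗; retransmits up ✗
(C) MAC flapping — broadcast traffic up ✓; latency up ✗; TTL-expired ICMP seen ✓; CPU on switch normal ✗; retransmits up ✓
(D) NAT table exhaustion — fails on broadcast traffic up, CPU on switch normal, retransmits up (predicts CPU on switch high, not CPU on switch normal)
(E) BGP route flap — broadcast traffic up ✓; latency up ✗; TTL-expired ICMP seen ✓; CPU on switch normal ✓; retransmits up ✓
(F) multicast storm — broadcast traffic up ✓; latency up ✓; TTL-expired ICMP seen ✓; CPU on switch normal ✓; retransmits up ✗
(G) QoS misclassification — broadcast traffic up ✓; latency up ✓; TTL-expired ICMP seen ✓ (through latency up → TTL-expired ICMP seen); CPU on switch normal ✓; retransmits up ✓
(G) alone accounts for all the evidence.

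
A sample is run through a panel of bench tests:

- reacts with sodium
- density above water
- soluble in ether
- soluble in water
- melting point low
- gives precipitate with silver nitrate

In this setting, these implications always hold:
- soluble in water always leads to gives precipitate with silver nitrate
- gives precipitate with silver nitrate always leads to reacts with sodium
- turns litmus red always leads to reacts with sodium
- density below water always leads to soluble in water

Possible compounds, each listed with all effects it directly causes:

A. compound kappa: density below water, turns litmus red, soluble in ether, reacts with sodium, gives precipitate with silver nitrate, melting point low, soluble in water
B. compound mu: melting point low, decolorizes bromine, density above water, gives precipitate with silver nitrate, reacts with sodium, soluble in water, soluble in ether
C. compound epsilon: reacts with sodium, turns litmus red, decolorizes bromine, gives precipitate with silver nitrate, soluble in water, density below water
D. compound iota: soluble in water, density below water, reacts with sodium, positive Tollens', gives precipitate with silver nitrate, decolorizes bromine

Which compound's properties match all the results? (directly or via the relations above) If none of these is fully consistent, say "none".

B

Per-candidate check:
(A) compound kappa — fails on density above water (predicts density below water, not density above water)
(B) compound mu — accounts for every observation
(C) compound epsilon — reacts with sodium yes; density above water NO; soluble in ether NO; soluble in water yes; melting point low NO; gives precipitate with silver nitrate yes
(D) compound iota — fails on density above water, soluble in ether, melting point low (predicts density below water, not density above water)
(B) is the only candidate with no mismatches.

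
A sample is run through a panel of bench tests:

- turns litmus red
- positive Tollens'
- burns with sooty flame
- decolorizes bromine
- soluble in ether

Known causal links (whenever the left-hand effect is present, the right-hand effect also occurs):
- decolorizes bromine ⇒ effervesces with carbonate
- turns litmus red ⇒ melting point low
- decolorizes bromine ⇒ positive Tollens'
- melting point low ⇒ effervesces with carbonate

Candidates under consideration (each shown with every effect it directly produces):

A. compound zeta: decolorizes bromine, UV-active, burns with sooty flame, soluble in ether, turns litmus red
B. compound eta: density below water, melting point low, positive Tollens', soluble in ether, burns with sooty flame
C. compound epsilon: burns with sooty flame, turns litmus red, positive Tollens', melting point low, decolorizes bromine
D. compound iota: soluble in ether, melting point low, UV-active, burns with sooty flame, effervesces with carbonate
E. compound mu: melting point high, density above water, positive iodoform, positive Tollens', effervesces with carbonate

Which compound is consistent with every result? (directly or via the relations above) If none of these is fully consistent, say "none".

Checking each candidate against the observations:
(A) compound zeta — accounts for every observation (positive Tollens' through decolorizes bromine → positive Tollens')
(B) compound eta — does not account for turns litmus red, decolorizes bromine
(C) compound epsilon — turns litmus red match; positive Tollens' match; burns with sooty flame match; decolorizes bromine match; soluble in ether miss
(D) compound iota — does not account for turns litmus red, positive Tollens', decolorizes bromine
(E) compound mu — turns litmus red miss; positive Tollens' match; burns with sooty flame miss; decolorizes bromine miss; soluble in ether miss
(A) alone accounts for all the evidence.

A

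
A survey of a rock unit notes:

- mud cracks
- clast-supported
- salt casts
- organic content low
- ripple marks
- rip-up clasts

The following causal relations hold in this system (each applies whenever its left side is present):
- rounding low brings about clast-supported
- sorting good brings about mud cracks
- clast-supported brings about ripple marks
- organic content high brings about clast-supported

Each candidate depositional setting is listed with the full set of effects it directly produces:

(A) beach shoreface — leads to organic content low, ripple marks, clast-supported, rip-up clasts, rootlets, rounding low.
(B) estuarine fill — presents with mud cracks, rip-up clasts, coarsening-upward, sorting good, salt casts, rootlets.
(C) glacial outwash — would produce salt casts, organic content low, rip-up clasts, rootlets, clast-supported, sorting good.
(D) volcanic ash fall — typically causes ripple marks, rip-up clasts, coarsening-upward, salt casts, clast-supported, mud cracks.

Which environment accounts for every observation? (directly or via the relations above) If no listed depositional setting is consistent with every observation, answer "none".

For each candidate, compare predicted effects to what was observed:
(A) beach shoreface — mud cracks NO; clast-supported yes; salt casts NO; organic content low yes; ripple marks yes; rip-up clasts yes
(B) estuarine fill — does not account for clast-supported, organic content low, ripple marks
(C) glacial outwash — mud cracks yes (by sorting good → mud cracks); clast-supported yes; salt casts yes; organic content low yes; ripple marks yes (by clast-supported → ripple marks); rip-up clasts yes
(D) volcanic ash fall — does not account for organic content low
(C) alone accounts for all the evidence.

C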